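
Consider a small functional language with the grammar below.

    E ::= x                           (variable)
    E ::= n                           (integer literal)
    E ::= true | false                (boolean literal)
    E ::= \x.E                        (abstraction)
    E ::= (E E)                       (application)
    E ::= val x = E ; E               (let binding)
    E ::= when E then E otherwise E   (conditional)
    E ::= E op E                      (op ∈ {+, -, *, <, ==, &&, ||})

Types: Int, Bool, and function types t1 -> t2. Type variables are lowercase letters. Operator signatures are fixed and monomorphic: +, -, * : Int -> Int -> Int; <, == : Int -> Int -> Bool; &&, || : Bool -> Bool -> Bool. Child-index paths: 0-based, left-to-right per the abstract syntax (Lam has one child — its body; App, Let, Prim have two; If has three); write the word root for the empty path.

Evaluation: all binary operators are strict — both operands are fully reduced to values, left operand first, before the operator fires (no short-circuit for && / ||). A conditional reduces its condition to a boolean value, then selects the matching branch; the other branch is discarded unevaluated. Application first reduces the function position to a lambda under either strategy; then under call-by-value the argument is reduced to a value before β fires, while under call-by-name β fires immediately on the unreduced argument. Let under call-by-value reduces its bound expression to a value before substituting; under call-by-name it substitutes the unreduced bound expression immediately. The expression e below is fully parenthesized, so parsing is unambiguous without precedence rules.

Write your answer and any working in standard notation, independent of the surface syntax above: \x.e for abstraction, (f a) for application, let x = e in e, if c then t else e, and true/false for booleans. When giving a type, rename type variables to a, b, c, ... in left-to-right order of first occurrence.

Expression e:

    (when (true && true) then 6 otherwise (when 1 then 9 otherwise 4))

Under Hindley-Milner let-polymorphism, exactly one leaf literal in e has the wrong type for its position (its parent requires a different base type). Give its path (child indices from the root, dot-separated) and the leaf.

Answer: 2.0 : 1

Working:
  unify Bool ~ Bool
  unify Bool ~ Bool
  unify Bool ~ Bool
  unify Int ~ Bool
  FAIL: mismatch Int ~ Bool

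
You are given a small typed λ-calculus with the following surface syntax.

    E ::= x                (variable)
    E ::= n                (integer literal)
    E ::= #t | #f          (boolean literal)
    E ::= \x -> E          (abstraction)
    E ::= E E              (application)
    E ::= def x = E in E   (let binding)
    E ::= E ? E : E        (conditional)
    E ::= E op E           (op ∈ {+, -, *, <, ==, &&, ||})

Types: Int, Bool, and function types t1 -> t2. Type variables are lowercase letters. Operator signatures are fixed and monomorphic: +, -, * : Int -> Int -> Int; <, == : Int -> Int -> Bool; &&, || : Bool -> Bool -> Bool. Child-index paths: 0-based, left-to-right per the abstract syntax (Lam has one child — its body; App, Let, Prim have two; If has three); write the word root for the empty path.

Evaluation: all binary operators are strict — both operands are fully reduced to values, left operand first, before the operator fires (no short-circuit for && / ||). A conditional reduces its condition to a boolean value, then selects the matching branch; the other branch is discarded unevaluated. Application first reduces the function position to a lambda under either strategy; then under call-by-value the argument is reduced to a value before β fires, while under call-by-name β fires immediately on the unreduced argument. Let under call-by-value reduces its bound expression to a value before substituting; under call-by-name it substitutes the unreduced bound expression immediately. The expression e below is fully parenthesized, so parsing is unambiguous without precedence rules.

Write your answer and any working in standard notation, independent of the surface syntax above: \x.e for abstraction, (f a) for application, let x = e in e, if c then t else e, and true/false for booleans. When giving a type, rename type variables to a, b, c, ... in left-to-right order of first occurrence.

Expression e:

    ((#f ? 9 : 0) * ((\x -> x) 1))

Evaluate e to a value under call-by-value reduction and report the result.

Working:
step 0: ((if false then 9 else 0) * ((\x.x) 1))
step 1: [if@0] (0 * ((\x.x) 1))
step 2: [beta@1] (0 * 1)
step 3: [delta@root] 0

Answer: 0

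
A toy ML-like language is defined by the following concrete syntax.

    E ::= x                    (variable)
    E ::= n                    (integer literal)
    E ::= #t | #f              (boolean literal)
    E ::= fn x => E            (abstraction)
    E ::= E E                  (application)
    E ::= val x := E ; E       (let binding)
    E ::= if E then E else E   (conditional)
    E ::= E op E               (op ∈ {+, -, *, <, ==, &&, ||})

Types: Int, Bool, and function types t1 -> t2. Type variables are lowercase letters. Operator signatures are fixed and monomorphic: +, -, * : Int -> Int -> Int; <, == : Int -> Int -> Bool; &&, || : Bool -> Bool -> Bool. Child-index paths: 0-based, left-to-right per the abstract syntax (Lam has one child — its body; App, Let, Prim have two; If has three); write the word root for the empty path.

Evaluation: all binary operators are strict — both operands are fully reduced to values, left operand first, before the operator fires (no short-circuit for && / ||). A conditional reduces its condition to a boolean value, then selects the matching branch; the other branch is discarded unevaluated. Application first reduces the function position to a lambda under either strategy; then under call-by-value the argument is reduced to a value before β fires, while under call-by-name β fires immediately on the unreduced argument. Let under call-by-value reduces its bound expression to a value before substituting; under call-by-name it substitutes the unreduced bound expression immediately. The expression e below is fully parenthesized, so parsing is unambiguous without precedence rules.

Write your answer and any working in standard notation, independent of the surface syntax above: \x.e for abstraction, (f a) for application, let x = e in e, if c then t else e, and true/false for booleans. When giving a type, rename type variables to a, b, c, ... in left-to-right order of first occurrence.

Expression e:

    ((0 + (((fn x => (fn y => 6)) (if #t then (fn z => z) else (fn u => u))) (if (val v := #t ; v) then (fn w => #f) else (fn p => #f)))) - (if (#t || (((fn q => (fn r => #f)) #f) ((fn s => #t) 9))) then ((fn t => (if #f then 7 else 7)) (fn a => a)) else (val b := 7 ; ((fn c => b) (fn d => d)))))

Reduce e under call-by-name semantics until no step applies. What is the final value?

Derivation:
step 0: ((0 + (((\x.(\y.6)) (if true then (\z.z) else (\u.u))) (if (let v = true in v) then (\w.false) else (\p.false)))) - (if (true || (((\q.(\r.false)) false) ((\s.true) 9))) then ((\t.(if false then 7 else 7)) (\a.a)) else (let b = 7 in ((\c.b) (\d.d)))))
step 1: [beta@0.1.0] ((0 + ((\y.6) (if (let v = true in v) then (\w.false) else (\p.false)))) - (if (true || (((\q.(\r.false)) false) ((\s.true) 9))) then ((\t.(if false then 7 else 7)) (\a.a)) else (let b = 7 in ((\c.b) (\d.d)))))
step 2: [beta@0.1] ((0 + 6) - (if (true || (((\q.(\r.false)) false) ((\s.true) 9))) then ((\t.(if false then 7 else 7)) (\a.a)) else (let b = 7 in ((\c.b) (\d.d)))))
step 3: [delta@0] (6 - (if (true || (((\q.(\r.false)) false) ((\s.true) 9))) then ((\t.(if false then 7 else 7)) (\a.a)) else (let b = 7 in ((\c.b) (\d.d)))))
step 4: [beta@1.0.1.0] (6 - (if (true || ((\r.false) ((\s.true) 9))) then ((\t.(if false then 7 else 7)) (\a.a)) else (let b = 7 in ((\c.b) (\d.d)))))
step 5: [beta@1.0.1] (6 - (if (true || false) then ((\t.(if false then 7 else 7)) (\a.a)) else (let b = 7 in ((\c.b) (\d.d)))))
step 6: [delta@1.0] (6 - (if true then ((\t.(if false then 7 else 7)) (\a.a)) else (let b = 7 in ((\c.b) (\d.d)))))
step 7: [if@1] (6 - ((\t.(if false then 7 else 7)) (\a.a)))
step 8: [beta@1] (6 - (if false then 7 else 7))
step 9: [if@1] (6 - 7)
step 10: [delta@root] -1

Answer: -1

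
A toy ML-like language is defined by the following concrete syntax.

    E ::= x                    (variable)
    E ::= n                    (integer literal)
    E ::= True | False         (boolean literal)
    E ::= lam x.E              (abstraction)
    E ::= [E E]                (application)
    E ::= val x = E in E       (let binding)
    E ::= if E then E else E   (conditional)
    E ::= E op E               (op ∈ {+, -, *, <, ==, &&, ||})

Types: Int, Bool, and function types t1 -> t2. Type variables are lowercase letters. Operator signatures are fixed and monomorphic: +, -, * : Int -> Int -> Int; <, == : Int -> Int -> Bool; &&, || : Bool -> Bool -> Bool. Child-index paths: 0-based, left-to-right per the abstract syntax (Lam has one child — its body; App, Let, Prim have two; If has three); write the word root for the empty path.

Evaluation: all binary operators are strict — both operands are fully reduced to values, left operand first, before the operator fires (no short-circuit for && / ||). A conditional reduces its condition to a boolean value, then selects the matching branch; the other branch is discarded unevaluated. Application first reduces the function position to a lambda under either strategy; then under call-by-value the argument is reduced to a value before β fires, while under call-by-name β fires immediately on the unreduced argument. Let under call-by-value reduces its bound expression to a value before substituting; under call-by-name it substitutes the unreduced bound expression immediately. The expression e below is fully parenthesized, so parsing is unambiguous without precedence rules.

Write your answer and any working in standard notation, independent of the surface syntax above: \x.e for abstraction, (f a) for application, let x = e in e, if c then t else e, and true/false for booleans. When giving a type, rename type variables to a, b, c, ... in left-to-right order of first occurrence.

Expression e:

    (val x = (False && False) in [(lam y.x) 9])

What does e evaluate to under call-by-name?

Trace:
step 0: (let x = (false && false) in ((\y.x) 9))
step 1: [let@root] ((\y.(false && false)) 9)
step 2: [beta@root] (false && false)
step 3: [delta@root] false

Answer: false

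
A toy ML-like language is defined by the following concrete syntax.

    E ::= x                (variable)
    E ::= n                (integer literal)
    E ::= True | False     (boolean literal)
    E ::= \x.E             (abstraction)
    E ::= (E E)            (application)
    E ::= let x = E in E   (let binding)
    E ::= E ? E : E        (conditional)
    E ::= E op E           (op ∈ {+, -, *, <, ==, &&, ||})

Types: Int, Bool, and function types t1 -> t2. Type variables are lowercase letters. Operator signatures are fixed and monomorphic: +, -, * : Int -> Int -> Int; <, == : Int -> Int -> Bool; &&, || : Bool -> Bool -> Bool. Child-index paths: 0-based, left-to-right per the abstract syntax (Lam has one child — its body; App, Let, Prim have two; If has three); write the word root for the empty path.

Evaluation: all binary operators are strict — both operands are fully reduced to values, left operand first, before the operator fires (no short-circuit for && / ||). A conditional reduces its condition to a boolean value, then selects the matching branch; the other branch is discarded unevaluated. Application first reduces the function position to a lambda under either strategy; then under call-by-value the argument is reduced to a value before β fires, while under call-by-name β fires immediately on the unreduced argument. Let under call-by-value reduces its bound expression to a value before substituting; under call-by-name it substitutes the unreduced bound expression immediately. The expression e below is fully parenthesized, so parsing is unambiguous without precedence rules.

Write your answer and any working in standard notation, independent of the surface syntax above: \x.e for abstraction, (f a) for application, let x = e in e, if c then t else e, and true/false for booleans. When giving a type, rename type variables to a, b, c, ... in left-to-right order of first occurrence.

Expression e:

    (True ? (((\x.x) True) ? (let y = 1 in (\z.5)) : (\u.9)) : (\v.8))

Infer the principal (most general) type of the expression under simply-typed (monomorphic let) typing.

Working:
  unify Bool ~ Bool
x : a
\x._ : a -> a
  unify a -> a ~ Bool -> b
  unify a ~ Bool
  unify Bool ~ b
_ _ : Bool
  unify Bool ~ Bool
let y : Int
\z._ : c -> Int
\u._ : d -> Int
  unify c -> Int ~ d -> Int
  unify c ~ d
  unify Int ~ Int
\v._ : e -> Int
  unify d -> Int ~ e -> Int
  unify d ~ e
  unify Int ~ Int

Answer: a -> Int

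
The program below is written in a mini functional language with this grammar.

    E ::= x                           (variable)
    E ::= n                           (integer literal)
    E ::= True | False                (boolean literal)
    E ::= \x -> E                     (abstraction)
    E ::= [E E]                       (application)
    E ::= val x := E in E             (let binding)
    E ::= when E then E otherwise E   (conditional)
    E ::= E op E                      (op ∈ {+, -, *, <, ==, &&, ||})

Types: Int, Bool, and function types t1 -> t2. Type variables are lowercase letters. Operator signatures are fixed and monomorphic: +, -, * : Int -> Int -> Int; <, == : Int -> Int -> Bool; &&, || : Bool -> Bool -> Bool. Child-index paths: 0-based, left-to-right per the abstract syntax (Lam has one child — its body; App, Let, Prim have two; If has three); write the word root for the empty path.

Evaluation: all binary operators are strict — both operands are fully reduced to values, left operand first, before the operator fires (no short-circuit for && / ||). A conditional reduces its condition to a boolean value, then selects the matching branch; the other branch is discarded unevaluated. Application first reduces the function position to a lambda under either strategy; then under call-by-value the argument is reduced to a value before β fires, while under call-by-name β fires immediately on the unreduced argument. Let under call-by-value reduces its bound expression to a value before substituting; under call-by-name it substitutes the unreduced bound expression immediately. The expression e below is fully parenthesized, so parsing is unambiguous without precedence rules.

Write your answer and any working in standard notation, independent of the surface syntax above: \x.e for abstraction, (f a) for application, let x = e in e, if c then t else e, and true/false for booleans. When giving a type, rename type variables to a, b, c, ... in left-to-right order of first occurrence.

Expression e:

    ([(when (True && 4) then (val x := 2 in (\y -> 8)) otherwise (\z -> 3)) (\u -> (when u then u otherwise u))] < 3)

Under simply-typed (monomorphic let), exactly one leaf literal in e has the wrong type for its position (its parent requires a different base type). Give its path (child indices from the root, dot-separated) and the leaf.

Answer: 0.0.0.1 : 4

Derivation:
  unify Bool ~ Bool
  unify Int ~ Bool
  FAIL: mismatch Int ~ Bool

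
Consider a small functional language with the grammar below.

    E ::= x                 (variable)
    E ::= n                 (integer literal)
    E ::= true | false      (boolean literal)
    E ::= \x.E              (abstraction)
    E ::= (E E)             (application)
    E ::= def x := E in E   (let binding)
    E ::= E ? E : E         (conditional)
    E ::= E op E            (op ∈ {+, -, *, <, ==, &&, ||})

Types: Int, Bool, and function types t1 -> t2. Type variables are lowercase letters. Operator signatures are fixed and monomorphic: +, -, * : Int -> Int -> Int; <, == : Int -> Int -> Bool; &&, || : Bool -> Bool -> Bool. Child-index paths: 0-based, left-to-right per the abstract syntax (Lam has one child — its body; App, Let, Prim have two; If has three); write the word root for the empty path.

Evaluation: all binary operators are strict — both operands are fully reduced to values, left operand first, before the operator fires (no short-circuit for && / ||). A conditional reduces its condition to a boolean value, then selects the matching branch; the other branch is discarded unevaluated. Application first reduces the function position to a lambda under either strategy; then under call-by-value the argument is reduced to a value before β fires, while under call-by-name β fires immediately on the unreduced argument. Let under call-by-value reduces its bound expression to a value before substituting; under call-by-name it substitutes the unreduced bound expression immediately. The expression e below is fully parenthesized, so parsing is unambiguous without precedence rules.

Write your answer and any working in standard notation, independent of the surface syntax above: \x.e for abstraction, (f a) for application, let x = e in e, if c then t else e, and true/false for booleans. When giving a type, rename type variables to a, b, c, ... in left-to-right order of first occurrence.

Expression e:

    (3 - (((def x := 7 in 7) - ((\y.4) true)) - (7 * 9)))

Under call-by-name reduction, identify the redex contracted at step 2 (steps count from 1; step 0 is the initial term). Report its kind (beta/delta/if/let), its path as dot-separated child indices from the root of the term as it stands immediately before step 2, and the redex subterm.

Working:
step 0: (3 - (((let x = 7 in 7) - ((\y.4) true)) - (7 * 9)))
step 1: [let@1.0.0] (3 - ((7 - ((\y.4) true)) - (7 * 9)))
step 2: [beta@1.0.1] (3 - ((7 - 4) - (7 * 9)))

Answer: beta at 1.0.1 : ((\y.4) true)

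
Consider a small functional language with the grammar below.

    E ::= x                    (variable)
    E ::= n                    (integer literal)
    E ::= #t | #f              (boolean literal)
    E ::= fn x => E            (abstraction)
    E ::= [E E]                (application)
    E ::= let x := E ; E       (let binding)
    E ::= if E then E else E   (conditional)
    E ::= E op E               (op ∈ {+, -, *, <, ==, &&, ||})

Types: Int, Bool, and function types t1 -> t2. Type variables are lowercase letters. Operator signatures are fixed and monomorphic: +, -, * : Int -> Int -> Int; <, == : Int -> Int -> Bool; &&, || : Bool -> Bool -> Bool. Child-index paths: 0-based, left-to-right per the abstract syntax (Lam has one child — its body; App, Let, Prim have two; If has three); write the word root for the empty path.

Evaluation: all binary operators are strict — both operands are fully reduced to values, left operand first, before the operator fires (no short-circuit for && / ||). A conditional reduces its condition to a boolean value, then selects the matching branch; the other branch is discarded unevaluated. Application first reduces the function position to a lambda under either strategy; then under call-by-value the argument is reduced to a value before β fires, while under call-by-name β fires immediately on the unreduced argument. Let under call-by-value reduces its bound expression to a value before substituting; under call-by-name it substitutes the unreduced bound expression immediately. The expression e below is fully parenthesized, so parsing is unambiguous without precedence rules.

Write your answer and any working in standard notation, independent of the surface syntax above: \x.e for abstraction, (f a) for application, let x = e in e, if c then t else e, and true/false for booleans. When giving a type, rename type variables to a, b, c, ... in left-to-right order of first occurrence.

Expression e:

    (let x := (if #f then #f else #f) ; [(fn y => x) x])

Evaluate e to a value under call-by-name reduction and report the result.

Trace:
step 0: (let x = (if false then false else false) in ((\y.x) x))
step 1: [let@root] ((\y.(if false then false else false)) (if false then false else false))
step 2: [beta@root] (if false then false else false)
step 3: [if@root] false

Answer: false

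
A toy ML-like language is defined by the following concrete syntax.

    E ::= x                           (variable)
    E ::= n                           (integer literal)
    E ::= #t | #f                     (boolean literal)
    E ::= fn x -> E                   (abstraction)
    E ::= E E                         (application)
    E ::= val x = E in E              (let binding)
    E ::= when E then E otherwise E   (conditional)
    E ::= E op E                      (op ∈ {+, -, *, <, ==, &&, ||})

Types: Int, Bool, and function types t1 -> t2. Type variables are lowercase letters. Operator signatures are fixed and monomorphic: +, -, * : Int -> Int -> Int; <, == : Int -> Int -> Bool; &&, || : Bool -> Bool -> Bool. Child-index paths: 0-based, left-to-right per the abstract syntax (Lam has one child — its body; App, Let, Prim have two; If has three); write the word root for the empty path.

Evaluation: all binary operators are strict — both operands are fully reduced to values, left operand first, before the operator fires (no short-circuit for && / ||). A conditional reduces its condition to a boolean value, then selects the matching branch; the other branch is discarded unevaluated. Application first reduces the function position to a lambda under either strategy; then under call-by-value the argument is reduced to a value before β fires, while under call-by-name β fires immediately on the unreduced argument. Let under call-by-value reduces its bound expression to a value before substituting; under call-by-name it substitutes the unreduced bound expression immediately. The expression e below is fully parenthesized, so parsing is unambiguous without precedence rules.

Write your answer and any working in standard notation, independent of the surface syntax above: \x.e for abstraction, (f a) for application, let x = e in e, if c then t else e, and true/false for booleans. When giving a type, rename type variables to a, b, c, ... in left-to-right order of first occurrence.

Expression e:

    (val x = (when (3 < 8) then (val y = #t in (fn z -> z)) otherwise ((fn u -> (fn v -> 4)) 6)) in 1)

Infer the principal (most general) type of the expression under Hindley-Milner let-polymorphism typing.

Derivation:
  unify Int ~ Int
  unify Int ~ Int
  unify Bool ~ Bool
let y : Bool
z : a
\z._ : a -> a
\v._ : c -> Int
\u._ : b -> c -> Int
  unify b -> c -> Int ~ Int -> d
  unify b ~ Int
  unify c -> Int ~ d
_ _ : c -> Int
  unify a -> a ~ c -> Int
  unify a ~ c
  unify c ~ Int
let x : Int -> Int

Answer: Int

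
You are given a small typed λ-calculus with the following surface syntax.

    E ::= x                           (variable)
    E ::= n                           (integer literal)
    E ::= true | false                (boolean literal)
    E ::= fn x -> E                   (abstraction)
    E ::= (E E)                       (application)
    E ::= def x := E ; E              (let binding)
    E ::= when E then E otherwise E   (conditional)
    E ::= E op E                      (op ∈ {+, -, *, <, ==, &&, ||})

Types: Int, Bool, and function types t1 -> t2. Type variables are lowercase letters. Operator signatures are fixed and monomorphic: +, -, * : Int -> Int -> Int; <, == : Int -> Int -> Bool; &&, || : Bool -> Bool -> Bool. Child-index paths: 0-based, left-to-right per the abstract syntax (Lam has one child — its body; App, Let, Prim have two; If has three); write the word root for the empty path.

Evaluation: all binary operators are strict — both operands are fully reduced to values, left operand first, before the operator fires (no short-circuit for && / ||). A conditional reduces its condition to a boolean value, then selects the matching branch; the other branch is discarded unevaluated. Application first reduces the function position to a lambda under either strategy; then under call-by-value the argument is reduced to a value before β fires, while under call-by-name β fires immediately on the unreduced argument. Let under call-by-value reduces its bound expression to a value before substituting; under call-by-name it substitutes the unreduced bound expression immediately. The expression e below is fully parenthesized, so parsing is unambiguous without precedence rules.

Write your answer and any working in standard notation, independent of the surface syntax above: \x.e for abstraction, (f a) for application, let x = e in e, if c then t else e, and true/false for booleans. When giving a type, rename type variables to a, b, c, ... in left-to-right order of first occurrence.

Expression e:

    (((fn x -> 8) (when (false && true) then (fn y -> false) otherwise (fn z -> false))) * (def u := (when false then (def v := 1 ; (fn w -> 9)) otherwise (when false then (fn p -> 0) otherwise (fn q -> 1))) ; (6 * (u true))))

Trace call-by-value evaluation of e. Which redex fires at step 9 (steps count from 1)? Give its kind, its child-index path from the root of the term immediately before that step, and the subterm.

Answer: delta at root : (8 * 6)

Derivation:
step 0: (((\x.8) (if (false && true) then (\y.false) else (\z.false))) * (let u = (if false then (let v = 1 in (\w.9)) else (if false then (\p.0) else (\q.1))) in (6 * (u true))))
step 1: [delta@0.1.0] (((\x.8) (if false then (\y.false) else (\z.false))) * (let u = (if false then (let v = 1 in (\w.9)) else (if false then (\p.0) else (\q.1))) in (6 * (u true))))
step 2: [if@0.1] (((\x.8) (\z.false)) * (let u = (if false then (let v = 1 in (\w.9)) else (if false then (\p.0) else (\q.1))) in (6 * (u true))))
step 3: [beta@0] (8 * (let u = (if false then (let v = 1 in (\w.9)) else (if false then (\p.0) else (\q.1))) in (6 * (u true))))
step 4: [if@1.0] (8 * (let u = (if false then (\p.0) else (\q.1)) in (6 * (u true))))
step 5: [if@1.0] (8 * (let u = (\q.1) in (6 * (u true))))
step 6: [let@1] (8 * (6 * ((\q.1) true)))
step 7: [beta@1.1] (8 * (6 * 1))
step 8: [delta@1] (8 * 6)
step 9: [delta@root] 48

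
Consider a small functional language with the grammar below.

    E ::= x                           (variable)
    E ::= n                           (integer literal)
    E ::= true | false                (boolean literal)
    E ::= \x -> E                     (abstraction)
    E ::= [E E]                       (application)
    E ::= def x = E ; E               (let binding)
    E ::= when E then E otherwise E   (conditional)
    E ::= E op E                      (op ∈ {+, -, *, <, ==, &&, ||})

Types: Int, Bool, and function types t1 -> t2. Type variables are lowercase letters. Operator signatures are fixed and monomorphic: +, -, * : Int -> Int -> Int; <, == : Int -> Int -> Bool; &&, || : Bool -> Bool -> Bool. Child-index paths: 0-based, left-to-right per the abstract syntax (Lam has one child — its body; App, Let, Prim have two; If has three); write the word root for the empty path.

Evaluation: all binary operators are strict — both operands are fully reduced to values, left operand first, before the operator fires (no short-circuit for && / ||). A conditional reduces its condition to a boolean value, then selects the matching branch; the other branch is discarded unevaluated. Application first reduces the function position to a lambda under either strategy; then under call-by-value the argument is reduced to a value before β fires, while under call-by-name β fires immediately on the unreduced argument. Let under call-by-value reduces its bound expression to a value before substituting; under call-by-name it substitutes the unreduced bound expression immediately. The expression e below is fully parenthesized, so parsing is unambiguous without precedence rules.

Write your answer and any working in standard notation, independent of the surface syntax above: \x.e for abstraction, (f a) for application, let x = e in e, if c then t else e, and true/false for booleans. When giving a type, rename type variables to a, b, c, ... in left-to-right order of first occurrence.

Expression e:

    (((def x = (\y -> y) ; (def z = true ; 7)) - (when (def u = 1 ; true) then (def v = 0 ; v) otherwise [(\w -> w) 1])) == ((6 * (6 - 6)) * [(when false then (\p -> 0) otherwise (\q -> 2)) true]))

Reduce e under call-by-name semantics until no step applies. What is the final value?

Trace:
step 0: (((let x = (\y.y) in (let z = true in 7)) - (if (let u = 1 in true) then (let v = 0 in v) else ((\w.w) 1))) == ((6 * (6 - 6)) * ((if false then (\p.0) else (\q.2)) true)))
step 1: [let@0.0] (((let z = true in 7) - (if (let u = 1 in true) then (let v = 0 in v) else ((\w.w) 1))) == ((6 * (6 - 6)) * ((if false then (\p.0) else (\q.2)) true)))
step 2: [let@0.0] ((7 - (if (let u = 1 in true) then (let v = 0 in v) else ((\w.w) 1))) == ((6 * (6 - 6)) * ((if false then (\p.0) else (\q.2)) true)))
step 3: [let@0.1.0] ((7 - (if true then (let v = 0 in v) else ((\w.w) 1))) == ((6 * (6 - 6)) * ((if false then (\p.0) else (\q.2)) true)))
step 4: [if@0.1] ((7 - (let v = 0 in v)) == ((6 * (6 - 6)) * ((if false then (\p.0) else (\q.2)) true)))
step 5: [let@0.1] ((7 - 0) == ((6 * (6 - 6)) * ((if false then (\p.0) else (\q.2)) true)))
step 6: [delta@0] (7 == ((6 * (6 - 6)) * ((if false then (\p.0) else (\q.2)) true)))
step 7: [delta@1.0.1] (7 == ((6 * 0) * ((if false then (\p.0) else (\q.2)) true)))
step 8: [delta@1.0] (7 == (0 * ((if false then (\p.0) else (\q.2)) true)))
step 9: [if@1.1.0] (7 == (0 * ((\q.2) true)))
step 10: [beta@1.1] (7 == (0 * 2))
step 11: [delta@1] (7 == 0)
step 12: [delta@root] false

Answer: false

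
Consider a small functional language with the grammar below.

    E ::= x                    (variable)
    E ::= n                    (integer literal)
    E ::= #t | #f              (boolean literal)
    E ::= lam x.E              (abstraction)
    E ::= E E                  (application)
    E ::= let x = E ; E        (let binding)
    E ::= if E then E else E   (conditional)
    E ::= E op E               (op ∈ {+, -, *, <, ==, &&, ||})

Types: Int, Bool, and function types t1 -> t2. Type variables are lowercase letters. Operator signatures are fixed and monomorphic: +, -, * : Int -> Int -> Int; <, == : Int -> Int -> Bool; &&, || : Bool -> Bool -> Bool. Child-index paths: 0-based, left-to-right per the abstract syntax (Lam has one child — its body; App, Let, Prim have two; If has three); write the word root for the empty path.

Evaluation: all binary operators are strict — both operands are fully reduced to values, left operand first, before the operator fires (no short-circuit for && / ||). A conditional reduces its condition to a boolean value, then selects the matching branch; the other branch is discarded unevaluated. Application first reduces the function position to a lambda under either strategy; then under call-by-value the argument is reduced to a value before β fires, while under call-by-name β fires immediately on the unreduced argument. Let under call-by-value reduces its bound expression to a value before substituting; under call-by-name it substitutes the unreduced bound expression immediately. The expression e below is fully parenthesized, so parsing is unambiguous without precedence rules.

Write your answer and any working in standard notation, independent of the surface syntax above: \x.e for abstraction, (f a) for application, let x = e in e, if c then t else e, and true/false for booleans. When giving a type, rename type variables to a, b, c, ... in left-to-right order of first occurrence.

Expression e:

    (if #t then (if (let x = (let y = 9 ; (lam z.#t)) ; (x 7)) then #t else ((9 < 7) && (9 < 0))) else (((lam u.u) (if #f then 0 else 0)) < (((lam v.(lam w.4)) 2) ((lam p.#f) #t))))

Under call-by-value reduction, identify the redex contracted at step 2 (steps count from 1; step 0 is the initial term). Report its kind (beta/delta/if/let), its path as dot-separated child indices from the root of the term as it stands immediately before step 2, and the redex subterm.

Derivation:
step 0: (if true then (if (let x = (let y = 9 in (\z.true)) in (x 7)) then true else ((9 < 7) && (9 < 0))) else (((\u.u) (if false then 0 else 0)) < (((\v.(\w.4)) 2) ((\p.false) true))))
step 1: [if@root] (if (let x = (let y = 9 in (\z.true)) in (x 7)) then true else ((9 < 7) && (9 < 0)))
step 2: [let@0.0] (if (let x = (\z.true) in (x 7)) then true else ((9 < 7) && (9 < 0)))

Answer: let at 0.0 : (let y = 9 in (\z.true))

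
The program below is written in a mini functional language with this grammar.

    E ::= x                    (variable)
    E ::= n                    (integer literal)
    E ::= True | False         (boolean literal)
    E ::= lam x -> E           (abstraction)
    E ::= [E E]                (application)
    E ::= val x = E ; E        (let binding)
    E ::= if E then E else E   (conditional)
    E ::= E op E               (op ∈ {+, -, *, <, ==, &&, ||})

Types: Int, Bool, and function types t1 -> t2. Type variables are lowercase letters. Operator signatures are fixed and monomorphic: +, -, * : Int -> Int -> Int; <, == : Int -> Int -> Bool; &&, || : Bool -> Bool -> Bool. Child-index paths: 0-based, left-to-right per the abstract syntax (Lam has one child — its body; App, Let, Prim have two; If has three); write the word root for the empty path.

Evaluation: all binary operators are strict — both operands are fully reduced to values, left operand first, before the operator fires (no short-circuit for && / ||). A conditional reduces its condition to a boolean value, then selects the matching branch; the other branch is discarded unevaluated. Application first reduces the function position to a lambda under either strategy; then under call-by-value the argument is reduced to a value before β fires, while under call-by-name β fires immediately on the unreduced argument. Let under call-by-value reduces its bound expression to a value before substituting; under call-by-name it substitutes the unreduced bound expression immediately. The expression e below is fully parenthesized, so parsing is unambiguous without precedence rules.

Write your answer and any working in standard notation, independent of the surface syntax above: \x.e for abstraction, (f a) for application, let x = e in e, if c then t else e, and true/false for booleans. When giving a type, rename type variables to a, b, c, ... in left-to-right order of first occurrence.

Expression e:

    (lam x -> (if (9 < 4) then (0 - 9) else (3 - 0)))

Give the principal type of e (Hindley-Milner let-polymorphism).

Trace:
  unify Int ~ Int
  unify Int ~ Int
  unify Bool ~ Bool
  unify Int ~ Int
  unify Int ~ Int
  unify Int ~ Int
  unify Int ~ Int
  unify Int ~ Int
\x._ : a -> Int

Answer: a -> Int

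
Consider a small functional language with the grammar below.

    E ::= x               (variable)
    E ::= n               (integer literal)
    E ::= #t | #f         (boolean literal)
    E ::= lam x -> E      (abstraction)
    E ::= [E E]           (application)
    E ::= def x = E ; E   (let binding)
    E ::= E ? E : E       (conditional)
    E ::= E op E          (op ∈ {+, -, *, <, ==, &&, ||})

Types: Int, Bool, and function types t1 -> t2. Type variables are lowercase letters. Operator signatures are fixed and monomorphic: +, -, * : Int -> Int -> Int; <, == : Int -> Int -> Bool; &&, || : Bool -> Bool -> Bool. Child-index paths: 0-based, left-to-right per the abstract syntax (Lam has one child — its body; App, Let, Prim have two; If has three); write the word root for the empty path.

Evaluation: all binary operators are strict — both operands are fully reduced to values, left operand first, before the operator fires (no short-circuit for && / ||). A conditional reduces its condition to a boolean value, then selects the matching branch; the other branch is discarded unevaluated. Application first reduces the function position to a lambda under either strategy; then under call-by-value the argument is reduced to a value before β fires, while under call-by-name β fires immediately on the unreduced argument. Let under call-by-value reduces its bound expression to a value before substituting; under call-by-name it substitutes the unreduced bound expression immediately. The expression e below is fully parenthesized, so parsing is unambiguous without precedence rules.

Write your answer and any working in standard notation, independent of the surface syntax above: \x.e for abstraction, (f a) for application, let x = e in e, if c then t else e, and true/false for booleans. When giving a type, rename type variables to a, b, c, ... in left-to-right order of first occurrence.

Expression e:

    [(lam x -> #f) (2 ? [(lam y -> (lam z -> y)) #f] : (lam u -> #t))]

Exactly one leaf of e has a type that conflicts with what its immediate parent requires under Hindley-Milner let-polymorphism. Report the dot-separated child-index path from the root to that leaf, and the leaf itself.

Working:
\x._ : a -> Bool
  unify Int ~ Bool
  FAIL: mismatch Int ~ Bool

Answer: 1.0 : 2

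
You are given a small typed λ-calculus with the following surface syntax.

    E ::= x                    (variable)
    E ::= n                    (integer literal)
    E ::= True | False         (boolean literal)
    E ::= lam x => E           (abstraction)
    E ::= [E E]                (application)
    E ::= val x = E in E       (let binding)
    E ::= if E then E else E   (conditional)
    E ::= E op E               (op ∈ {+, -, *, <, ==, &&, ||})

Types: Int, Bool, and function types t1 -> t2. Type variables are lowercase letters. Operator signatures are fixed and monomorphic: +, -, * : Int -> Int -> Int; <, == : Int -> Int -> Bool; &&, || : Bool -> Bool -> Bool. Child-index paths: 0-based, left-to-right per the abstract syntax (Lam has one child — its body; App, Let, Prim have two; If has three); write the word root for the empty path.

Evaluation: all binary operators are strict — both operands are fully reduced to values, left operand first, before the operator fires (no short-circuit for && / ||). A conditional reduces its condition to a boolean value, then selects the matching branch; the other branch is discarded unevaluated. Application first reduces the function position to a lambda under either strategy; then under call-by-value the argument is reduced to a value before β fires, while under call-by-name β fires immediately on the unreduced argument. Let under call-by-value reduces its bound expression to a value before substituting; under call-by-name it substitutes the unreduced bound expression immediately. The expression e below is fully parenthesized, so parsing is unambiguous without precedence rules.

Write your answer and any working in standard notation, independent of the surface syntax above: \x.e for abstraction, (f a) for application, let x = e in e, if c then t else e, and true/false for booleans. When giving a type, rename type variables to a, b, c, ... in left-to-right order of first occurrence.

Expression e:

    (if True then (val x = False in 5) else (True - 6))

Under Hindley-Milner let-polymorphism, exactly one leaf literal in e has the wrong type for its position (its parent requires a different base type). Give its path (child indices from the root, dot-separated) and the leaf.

Answer: 2.0 : true

Trace:
  unify Bool ~ Bool
let x : Bool
  unify Bool ~ Int
  FAIL: mismatch Bool ~ Int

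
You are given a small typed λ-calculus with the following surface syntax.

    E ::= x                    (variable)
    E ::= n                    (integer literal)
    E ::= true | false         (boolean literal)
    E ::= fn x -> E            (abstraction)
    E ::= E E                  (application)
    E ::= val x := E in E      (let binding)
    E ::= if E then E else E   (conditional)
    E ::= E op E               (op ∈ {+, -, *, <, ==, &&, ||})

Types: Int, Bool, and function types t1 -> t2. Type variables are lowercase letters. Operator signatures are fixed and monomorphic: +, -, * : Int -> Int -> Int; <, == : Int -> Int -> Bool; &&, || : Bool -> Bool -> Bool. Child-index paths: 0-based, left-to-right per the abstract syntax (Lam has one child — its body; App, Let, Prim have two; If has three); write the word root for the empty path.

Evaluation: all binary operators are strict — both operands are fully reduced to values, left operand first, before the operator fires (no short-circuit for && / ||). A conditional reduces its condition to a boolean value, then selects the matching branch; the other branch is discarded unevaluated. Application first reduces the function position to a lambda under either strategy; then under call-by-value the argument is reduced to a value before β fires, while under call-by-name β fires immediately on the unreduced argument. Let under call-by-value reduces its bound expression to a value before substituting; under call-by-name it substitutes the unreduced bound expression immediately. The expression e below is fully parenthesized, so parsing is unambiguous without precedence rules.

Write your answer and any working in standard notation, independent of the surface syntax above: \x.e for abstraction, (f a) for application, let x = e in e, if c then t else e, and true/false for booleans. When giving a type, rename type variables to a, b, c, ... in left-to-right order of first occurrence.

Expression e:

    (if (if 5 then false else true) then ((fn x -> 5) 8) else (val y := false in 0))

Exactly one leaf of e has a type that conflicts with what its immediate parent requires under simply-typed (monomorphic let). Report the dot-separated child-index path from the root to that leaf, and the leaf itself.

Answer: 0.0 : 5

Trace:
  unify Int ~ Bool
  FAIL: mismatch Int ~ Bool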